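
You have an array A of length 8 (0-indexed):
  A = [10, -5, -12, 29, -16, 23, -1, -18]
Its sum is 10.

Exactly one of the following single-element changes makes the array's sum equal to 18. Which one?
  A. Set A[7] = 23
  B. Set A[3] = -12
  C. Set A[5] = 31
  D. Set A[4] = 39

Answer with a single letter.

Answer: C

Derivation:
Option A: A[7] -18->23, delta=41, new_sum=10+(41)=51
Option B: A[3] 29->-12, delta=-41, new_sum=10+(-41)=-31
Option C: A[5] 23->31, delta=8, new_sum=10+(8)=18 <-- matches target
Option D: A[4] -16->39, delta=55, new_sum=10+(55)=65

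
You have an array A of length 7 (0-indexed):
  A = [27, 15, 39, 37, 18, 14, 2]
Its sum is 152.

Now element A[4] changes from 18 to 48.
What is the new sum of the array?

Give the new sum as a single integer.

Old value at index 4: 18
New value at index 4: 48
Delta = 48 - 18 = 30
New sum = old_sum + delta = 152 + (30) = 182

Answer: 182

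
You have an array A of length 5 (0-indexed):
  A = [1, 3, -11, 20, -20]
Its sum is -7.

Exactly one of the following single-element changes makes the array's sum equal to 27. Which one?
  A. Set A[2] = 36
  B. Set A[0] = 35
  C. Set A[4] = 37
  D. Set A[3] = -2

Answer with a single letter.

Option A: A[2] -11->36, delta=47, new_sum=-7+(47)=40
Option B: A[0] 1->35, delta=34, new_sum=-7+(34)=27 <-- matches target
Option C: A[4] -20->37, delta=57, new_sum=-7+(57)=50
Option D: A[3] 20->-2, delta=-22, new_sum=-7+(-22)=-29

Answer: B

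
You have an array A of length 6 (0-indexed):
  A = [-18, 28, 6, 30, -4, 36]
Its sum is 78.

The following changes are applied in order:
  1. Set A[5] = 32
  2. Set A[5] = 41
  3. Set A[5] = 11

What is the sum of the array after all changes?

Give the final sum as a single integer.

Answer: 53

Derivation:
Initial sum: 78
Change 1: A[5] 36 -> 32, delta = -4, sum = 74
Change 2: A[5] 32 -> 41, delta = 9, sum = 83
Change 3: A[5] 41 -> 11, delta = -30, sum = 53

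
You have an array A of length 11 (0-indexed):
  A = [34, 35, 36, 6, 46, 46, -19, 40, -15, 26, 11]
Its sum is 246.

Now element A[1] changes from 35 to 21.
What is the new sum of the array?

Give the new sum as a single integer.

Old value at index 1: 35
New value at index 1: 21
Delta = 21 - 35 = -14
New sum = old_sum + delta = 246 + (-14) = 232

Answer: 232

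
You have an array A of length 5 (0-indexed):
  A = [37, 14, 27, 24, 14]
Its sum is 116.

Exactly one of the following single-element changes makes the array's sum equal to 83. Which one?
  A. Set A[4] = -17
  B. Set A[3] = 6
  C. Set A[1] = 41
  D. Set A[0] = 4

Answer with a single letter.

Answer: D

Derivation:
Option A: A[4] 14->-17, delta=-31, new_sum=116+(-31)=85
Option B: A[3] 24->6, delta=-18, new_sum=116+(-18)=98
Option C: A[1] 14->41, delta=27, new_sum=116+(27)=143
Option D: A[0] 37->4, delta=-33, new_sum=116+(-33)=83 <-- matches target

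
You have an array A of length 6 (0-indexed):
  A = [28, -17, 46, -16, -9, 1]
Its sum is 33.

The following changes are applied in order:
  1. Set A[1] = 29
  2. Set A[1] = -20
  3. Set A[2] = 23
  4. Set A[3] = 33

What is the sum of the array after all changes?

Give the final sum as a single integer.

Answer: 56

Derivation:
Initial sum: 33
Change 1: A[1] -17 -> 29, delta = 46, sum = 79
Change 2: A[1] 29 -> -20, delta = -49, sum = 30
Change 3: A[2] 46 -> 23, delta = -23, sum = 7
Change 4: A[3] -16 -> 33, delta = 49, sum = 56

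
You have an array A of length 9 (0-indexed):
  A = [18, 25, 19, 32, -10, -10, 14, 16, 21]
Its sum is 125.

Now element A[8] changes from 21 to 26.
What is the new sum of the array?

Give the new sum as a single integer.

Old value at index 8: 21
New value at index 8: 26
Delta = 26 - 21 = 5
New sum = old_sum + delta = 125 + (5) = 130

Answer: 130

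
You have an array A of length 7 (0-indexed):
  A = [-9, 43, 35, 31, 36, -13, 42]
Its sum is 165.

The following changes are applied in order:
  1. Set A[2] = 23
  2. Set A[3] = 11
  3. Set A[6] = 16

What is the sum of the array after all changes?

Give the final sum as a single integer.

Answer: 107

Derivation:
Initial sum: 165
Change 1: A[2] 35 -> 23, delta = -12, sum = 153
Change 2: A[3] 31 -> 11, delta = -20, sum = 133
Change 3: A[6] 42 -> 16, delta = -26, sum = 107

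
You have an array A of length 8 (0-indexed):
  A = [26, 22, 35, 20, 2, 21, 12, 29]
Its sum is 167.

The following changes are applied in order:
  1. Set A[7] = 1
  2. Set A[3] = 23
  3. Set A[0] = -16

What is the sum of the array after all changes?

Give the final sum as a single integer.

Answer: 100

Derivation:
Initial sum: 167
Change 1: A[7] 29 -> 1, delta = -28, sum = 139
Change 2: A[3] 20 -> 23, delta = 3, sum = 142
Change 3: A[0] 26 -> -16, delta = -42, sum = 100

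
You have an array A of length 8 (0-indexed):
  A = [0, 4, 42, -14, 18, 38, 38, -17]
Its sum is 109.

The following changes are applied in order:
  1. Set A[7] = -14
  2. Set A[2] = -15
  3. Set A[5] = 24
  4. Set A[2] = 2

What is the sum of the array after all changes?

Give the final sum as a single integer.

Initial sum: 109
Change 1: A[7] -17 -> -14, delta = 3, sum = 112
Change 2: A[2] 42 -> -15, delta = -57, sum = 55
Change 3: A[5] 38 -> 24, delta = -14, sum = 41
Change 4: A[2] -15 -> 2, delta = 17, sum = 58

Answer: 58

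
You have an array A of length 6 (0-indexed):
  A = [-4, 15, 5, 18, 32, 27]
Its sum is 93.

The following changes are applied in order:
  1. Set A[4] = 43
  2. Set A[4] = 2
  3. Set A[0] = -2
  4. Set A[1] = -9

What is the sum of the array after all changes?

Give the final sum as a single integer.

Initial sum: 93
Change 1: A[4] 32 -> 43, delta = 11, sum = 104
Change 2: A[4] 43 -> 2, delta = -41, sum = 63
Change 3: A[0] -4 -> -2, delta = 2, sum = 65
Change 4: A[1] 15 -> -9, delta = -24, sum = 41

Answer: 41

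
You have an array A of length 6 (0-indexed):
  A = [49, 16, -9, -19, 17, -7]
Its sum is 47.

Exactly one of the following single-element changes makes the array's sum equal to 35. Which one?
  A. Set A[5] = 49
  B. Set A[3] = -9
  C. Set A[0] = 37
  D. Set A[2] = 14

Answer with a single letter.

Answer: C

Derivation:
Option A: A[5] -7->49, delta=56, new_sum=47+(56)=103
Option B: A[3] -19->-9, delta=10, new_sum=47+(10)=57
Option C: A[0] 49->37, delta=-12, new_sum=47+(-12)=35 <-- matches target
Option D: A[2] -9->14, delta=23, new_sum=47+(23)=70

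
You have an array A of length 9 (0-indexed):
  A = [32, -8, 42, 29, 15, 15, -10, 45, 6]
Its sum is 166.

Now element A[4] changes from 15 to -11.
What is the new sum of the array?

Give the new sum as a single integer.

Old value at index 4: 15
New value at index 4: -11
Delta = -11 - 15 = -26
New sum = old_sum + delta = 166 + (-26) = 140

Answer: 140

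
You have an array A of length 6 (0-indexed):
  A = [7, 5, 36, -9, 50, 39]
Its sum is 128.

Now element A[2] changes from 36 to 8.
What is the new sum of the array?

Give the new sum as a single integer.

Old value at index 2: 36
New value at index 2: 8
Delta = 8 - 36 = -28
New sum = old_sum + delta = 128 + (-28) = 100

Answer: 100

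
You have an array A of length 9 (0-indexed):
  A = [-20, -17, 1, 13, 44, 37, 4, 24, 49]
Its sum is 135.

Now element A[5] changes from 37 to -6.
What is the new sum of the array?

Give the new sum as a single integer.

Answer: 92

Derivation:
Old value at index 5: 37
New value at index 5: -6
Delta = -6 - 37 = -43
New sum = old_sum + delta = 135 + (-43) = 92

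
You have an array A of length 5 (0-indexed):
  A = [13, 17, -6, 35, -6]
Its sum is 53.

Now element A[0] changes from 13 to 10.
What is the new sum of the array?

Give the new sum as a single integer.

Old value at index 0: 13
New value at index 0: 10
Delta = 10 - 13 = -3
New sum = old_sum + delta = 53 + (-3) = 50

Answer: 50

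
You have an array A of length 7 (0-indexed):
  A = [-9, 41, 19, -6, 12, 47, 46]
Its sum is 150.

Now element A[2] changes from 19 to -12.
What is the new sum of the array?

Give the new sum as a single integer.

Old value at index 2: 19
New value at index 2: -12
Delta = -12 - 19 = -31
New sum = old_sum + delta = 150 + (-31) = 119

Answer: 119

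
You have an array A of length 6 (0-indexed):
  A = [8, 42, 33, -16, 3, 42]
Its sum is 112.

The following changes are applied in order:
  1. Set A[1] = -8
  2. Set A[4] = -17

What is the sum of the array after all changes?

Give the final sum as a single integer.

Answer: 42

Derivation:
Initial sum: 112
Change 1: A[1] 42 -> -8, delta = -50, sum = 62
Change 2: A[4] 3 -> -17, delta = -20, sum = 42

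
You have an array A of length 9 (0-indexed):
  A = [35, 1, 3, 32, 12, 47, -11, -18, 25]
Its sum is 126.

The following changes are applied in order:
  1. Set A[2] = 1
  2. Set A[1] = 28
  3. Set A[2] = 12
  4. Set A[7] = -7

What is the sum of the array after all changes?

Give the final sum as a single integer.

Answer: 173

Derivation:
Initial sum: 126
Change 1: A[2] 3 -> 1, delta = -2, sum = 124
Change 2: A[1] 1 -> 28, delta = 27, sum = 151
Change 3: A[2] 1 -> 12, delta = 11, sum = 162
Change 4: A[7] -18 -> -7, delta = 11, sum = 173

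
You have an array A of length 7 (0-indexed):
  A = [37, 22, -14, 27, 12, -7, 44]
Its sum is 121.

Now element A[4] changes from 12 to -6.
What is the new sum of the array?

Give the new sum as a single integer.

Answer: 103

Derivation:
Old value at index 4: 12
New value at index 4: -6
Delta = -6 - 12 = -18
New sum = old_sum + delta = 121 + (-18) = 103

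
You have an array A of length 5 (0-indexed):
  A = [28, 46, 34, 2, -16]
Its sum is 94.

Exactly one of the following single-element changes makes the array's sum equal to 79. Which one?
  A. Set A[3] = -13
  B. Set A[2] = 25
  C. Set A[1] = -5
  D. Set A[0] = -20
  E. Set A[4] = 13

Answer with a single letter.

Option A: A[3] 2->-13, delta=-15, new_sum=94+(-15)=79 <-- matches target
Option B: A[2] 34->25, delta=-9, new_sum=94+(-9)=85
Option C: A[1] 46->-5, delta=-51, new_sum=94+(-51)=43
Option D: A[0] 28->-20, delta=-48, new_sum=94+(-48)=46
Option E: A[4] -16->13, delta=29, new_sum=94+(29)=123

Answer: A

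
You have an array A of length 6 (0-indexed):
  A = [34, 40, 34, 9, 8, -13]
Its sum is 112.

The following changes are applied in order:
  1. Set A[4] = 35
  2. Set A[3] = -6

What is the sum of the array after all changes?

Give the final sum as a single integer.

Initial sum: 112
Change 1: A[4] 8 -> 35, delta = 27, sum = 139
Change 2: A[3] 9 -> -6, delta = -15, sum = 124

Answer: 124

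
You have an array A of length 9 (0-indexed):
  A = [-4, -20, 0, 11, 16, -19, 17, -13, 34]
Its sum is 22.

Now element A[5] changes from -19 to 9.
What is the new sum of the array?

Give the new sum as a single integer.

Answer: 50

Derivation:
Old value at index 5: -19
New value at index 5: 9
Delta = 9 - -19 = 28
New sum = old_sum + delta = 22 + (28) = 50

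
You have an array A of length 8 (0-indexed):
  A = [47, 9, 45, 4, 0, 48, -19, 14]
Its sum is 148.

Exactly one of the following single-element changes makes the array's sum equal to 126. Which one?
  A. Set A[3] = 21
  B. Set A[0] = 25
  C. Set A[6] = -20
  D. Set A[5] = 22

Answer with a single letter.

Option A: A[3] 4->21, delta=17, new_sum=148+(17)=165
Option B: A[0] 47->25, delta=-22, new_sum=148+(-22)=126 <-- matches target
Option C: A[6] -19->-20, delta=-1, new_sum=148+(-1)=147
Option D: A[5] 48->22, delta=-26, new_sum=148+(-26)=122

Answer: B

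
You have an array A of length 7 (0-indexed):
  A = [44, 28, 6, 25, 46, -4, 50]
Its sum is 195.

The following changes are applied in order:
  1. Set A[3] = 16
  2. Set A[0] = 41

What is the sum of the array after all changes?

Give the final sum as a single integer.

Answer: 183

Derivation:
Initial sum: 195
Change 1: A[3] 25 -> 16, delta = -9, sum = 186
Change 2: A[0] 44 -> 41, delta = -3, sum = 183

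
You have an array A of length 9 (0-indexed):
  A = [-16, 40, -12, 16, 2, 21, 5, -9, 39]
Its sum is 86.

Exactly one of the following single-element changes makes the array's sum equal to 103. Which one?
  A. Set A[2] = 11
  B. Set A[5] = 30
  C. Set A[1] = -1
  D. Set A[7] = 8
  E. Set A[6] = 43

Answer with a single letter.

Answer: D

Derivation:
Option A: A[2] -12->11, delta=23, new_sum=86+(23)=109
Option B: A[5] 21->30, delta=9, new_sum=86+(9)=95
Option C: A[1] 40->-1, delta=-41, new_sum=86+(-41)=45
Option D: A[7] -9->8, delta=17, new_sum=86+(17)=103 <-- matches target
Option E: A[6] 5->43, delta=38, new_sum=86+(38)=124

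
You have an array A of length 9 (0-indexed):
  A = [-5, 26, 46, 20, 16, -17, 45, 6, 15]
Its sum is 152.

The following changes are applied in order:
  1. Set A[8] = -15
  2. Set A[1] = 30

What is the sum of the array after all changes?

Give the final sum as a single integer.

Initial sum: 152
Change 1: A[8] 15 -> -15, delta = -30, sum = 122
Change 2: A[1] 26 -> 30, delta = 4, sum = 126

Answer: 126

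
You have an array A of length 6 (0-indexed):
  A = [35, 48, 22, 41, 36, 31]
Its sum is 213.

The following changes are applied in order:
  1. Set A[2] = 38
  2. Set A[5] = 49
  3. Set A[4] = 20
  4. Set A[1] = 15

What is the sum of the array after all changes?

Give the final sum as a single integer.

Initial sum: 213
Change 1: A[2] 22 -> 38, delta = 16, sum = 229
Change 2: A[5] 31 -> 49, delta = 18, sum = 247
Change 3: A[4] 36 -> 20, delta = -16, sum = 231
Change 4: A[1] 48 -> 15, delta = -33, sum = 198

Answer: 198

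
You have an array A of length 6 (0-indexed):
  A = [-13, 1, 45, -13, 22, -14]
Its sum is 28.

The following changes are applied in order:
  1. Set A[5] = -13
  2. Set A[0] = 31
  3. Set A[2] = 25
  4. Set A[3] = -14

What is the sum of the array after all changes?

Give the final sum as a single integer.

Answer: 52

Derivation:
Initial sum: 28
Change 1: A[5] -14 -> -13, delta = 1, sum = 29
Change 2: A[0] -13 -> 31, delta = 44, sum = 73
Change 3: A[2] 45 -> 25, delta = -20, sum = 53
Change 4: A[3] -13 -> -14, delta = -1, sum = 52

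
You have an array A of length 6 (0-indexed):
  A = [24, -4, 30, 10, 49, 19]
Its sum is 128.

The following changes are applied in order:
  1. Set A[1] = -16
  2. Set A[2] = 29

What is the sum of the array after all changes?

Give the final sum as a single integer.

Initial sum: 128
Change 1: A[1] -4 -> -16, delta = -12, sum = 116
Change 2: A[2] 30 -> 29, delta = -1, sum = 115

Answer: 115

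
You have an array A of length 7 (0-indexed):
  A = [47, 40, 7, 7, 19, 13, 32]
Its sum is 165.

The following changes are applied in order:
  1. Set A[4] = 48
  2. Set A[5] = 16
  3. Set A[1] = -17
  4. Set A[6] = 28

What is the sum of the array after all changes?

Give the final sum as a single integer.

Initial sum: 165
Change 1: A[4] 19 -> 48, delta = 29, sum = 194
Change 2: A[5] 13 -> 16, delta = 3, sum = 197
Change 3: A[1] 40 -> -17, delta = -57, sum = 140
Change 4: A[6] 32 -> 28, delta = -4, sum = 136

Answer: 136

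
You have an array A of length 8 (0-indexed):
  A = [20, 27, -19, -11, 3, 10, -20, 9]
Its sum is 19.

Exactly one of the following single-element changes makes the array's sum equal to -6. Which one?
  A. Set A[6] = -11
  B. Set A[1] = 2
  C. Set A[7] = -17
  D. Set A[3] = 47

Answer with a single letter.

Answer: B

Derivation:
Option A: A[6] -20->-11, delta=9, new_sum=19+(9)=28
Option B: A[1] 27->2, delta=-25, new_sum=19+(-25)=-6 <-- matches target
Option C: A[7] 9->-17, delta=-26, new_sum=19+(-26)=-7
Option D: A[3] -11->47, delta=58, new_sum=19+(58)=77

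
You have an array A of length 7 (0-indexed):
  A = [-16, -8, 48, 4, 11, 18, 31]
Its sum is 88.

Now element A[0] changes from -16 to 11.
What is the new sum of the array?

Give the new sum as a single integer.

Old value at index 0: -16
New value at index 0: 11
Delta = 11 - -16 = 27
New sum = old_sum + delta = 88 + (27) = 115

Answer: 115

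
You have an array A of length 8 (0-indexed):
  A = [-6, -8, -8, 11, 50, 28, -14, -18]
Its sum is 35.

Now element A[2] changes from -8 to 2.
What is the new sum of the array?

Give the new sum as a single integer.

Old value at index 2: -8
New value at index 2: 2
Delta = 2 - -8 = 10
New sum = old_sum + delta = 35 + (10) = 45

Answer: 45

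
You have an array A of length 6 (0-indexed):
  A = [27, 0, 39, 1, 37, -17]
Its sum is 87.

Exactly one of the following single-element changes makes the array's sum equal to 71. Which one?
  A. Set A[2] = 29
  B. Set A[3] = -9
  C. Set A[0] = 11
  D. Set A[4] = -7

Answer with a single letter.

Answer: C

Derivation:
Option A: A[2] 39->29, delta=-10, new_sum=87+(-10)=77
Option B: A[3] 1->-9, delta=-10, new_sum=87+(-10)=77
Option C: A[0] 27->11, delta=-16, new_sum=87+(-16)=71 <-- matches target
Option D: A[4] 37->-7, delta=-44, new_sum=87+(-44)=43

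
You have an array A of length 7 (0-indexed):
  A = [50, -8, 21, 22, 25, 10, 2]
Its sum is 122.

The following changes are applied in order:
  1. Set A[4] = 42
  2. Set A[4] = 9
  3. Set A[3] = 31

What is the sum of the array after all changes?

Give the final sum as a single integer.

Initial sum: 122
Change 1: A[4] 25 -> 42, delta = 17, sum = 139
Change 2: A[4] 42 -> 9, delta = -33, sum = 106
Change 3: A[3] 22 -> 31, delta = 9, sum = 115

Answer: 115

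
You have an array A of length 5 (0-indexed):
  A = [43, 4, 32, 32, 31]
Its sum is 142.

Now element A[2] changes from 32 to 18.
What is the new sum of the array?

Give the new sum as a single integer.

Answer: 128

Derivation:
Old value at index 2: 32
New value at index 2: 18
Delta = 18 - 32 = -14
New sum = old_sum + delta = 142 + (-14) = 128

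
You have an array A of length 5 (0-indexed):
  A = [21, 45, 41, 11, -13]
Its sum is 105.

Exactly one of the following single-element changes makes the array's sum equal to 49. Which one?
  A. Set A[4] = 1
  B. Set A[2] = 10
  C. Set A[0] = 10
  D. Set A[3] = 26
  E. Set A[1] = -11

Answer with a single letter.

Answer: E

Derivation:
Option A: A[4] -13->1, delta=14, new_sum=105+(14)=119
Option B: A[2] 41->10, delta=-31, new_sum=105+(-31)=74
Option C: A[0] 21->10, delta=-11, new_sum=105+(-11)=94
Option D: A[3] 11->26, delta=15, new_sum=105+(15)=120
Option E: A[1] 45->-11, delta=-56, new_sum=105+(-56)=49 <-- matches target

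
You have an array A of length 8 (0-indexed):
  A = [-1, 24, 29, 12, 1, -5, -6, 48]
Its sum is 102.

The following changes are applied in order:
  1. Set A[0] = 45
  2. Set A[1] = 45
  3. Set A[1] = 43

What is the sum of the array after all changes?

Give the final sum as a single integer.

Answer: 167

Derivation:
Initial sum: 102
Change 1: A[0] -1 -> 45, delta = 46, sum = 148
Change 2: A[1] 24 -> 45, delta = 21, sum = 169
Change 3: A[1] 45 -> 43, delta = -2, sum = 167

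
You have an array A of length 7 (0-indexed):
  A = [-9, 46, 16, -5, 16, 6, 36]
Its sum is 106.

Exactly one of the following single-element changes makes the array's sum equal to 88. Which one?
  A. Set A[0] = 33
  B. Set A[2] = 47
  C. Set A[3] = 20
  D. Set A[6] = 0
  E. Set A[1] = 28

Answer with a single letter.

Answer: E

Derivation:
Option A: A[0] -9->33, delta=42, new_sum=106+(42)=148
Option B: A[2] 16->47, delta=31, new_sum=106+(31)=137
Option C: A[3] -5->20, delta=25, new_sum=106+(25)=131
Option D: A[6] 36->0, delta=-36, new_sum=106+(-36)=70
Option E: A[1] 46->28, delta=-18, new_sum=106+(-18)=88 <-- matches target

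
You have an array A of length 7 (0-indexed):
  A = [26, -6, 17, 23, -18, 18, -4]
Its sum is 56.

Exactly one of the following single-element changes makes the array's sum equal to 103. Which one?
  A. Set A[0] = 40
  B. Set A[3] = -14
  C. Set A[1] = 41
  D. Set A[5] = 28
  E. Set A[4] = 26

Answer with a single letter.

Option A: A[0] 26->40, delta=14, new_sum=56+(14)=70
Option B: A[3] 23->-14, delta=-37, new_sum=56+(-37)=19
Option C: A[1] -6->41, delta=47, new_sum=56+(47)=103 <-- matches target
Option D: A[5] 18->28, delta=10, new_sum=56+(10)=66
Option E: A[4] -18->26, delta=44, new_sum=56+(44)=100

Answer: C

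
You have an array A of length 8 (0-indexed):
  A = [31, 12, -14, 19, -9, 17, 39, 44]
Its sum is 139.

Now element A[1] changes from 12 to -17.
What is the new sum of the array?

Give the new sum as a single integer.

Answer: 110

Derivation:
Old value at index 1: 12
New value at index 1: -17
Delta = -17 - 12 = -29
New sum = old_sum + delta = 139 + (-29) = 110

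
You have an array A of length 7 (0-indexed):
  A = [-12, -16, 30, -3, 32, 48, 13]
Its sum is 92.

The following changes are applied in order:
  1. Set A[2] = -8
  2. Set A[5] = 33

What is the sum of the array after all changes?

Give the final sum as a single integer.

Answer: 39

Derivation:
Initial sum: 92
Change 1: A[2] 30 -> -8, delta = -38, sum = 54
Change 2: A[5] 48 -> 33, delta = -15, sum = 39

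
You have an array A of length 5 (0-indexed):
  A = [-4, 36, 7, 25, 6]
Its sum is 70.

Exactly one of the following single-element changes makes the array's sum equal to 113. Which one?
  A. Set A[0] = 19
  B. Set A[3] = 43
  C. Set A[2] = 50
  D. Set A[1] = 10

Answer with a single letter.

Option A: A[0] -4->19, delta=23, new_sum=70+(23)=93
Option B: A[3] 25->43, delta=18, new_sum=70+(18)=88
Option C: A[2] 7->50, delta=43, new_sum=70+(43)=113 <-- matches target
Option D: A[1] 36->10, delta=-26, new_sum=70+(-26)=44

Answer: C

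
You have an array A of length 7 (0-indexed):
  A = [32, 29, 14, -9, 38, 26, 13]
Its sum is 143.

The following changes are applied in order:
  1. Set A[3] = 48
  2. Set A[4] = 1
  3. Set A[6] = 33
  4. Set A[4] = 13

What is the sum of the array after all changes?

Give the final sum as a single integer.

Initial sum: 143
Change 1: A[3] -9 -> 48, delta = 57, sum = 200
Change 2: A[4] 38 -> 1, delta = -37, sum = 163
Change 3: A[6] 13 -> 33, delta = 20, sum = 183
Change 4: A[4] 1 -> 13, delta = 12, sum = 195

Answer: 195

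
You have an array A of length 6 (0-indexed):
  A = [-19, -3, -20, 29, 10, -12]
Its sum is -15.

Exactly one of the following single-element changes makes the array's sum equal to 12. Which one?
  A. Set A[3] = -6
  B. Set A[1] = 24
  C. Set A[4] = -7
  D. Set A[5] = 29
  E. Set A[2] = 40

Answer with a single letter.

Option A: A[3] 29->-6, delta=-35, new_sum=-15+(-35)=-50
Option B: A[1] -3->24, delta=27, new_sum=-15+(27)=12 <-- matches target
Option C: A[4] 10->-7, delta=-17, new_sum=-15+(-17)=-32
Option D: A[5] -12->29, delta=41, new_sum=-15+(41)=26
Option E: A[2] -20->40, delta=60, new_sum=-15+(60)=45

Answer: B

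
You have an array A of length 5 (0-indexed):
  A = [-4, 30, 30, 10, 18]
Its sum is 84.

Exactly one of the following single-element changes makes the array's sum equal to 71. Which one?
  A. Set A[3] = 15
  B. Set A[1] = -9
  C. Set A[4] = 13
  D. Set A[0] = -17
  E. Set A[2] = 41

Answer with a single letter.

Answer: D

Derivation:
Option A: A[3] 10->15, delta=5, new_sum=84+(5)=89
Option B: A[1] 30->-9, delta=-39, new_sum=84+(-39)=45
Option C: A[4] 18->13, delta=-5, new_sum=84+(-5)=79
Option D: A[0] -4->-17, delta=-13, new_sum=84+(-13)=71 <-- matches target
Option E: A[2] 30->41, delta=11, new_sum=84+(11)=95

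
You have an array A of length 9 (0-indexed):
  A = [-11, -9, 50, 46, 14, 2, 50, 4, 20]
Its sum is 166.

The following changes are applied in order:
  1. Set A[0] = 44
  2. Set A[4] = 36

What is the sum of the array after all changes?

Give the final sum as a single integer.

Initial sum: 166
Change 1: A[0] -11 -> 44, delta = 55, sum = 221
Change 2: A[4] 14 -> 36, delta = 22, sum = 243

Answer: 243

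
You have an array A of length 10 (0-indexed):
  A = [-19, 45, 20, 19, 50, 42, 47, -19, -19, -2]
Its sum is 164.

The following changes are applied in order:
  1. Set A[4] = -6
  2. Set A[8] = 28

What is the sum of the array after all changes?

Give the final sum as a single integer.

Answer: 155

Derivation:
Initial sum: 164
Change 1: A[4] 50 -> -6, delta = -56, sum = 108
Change 2: A[8] -19 -> 28, delta = 47, sum = 155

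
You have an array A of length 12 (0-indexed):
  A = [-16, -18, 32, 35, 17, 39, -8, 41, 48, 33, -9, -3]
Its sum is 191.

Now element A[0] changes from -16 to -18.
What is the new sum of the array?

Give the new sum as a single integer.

Old value at index 0: -16
New value at index 0: -18
Delta = -18 - -16 = -2
New sum = old_sum + delta = 191 + (-2) = 189

Answer: 189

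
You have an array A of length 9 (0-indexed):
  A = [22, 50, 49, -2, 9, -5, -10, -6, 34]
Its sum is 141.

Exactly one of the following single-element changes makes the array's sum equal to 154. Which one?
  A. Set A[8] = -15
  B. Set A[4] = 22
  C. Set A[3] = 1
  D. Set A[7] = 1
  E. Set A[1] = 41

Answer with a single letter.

Option A: A[8] 34->-15, delta=-49, new_sum=141+(-49)=92
Option B: A[4] 9->22, delta=13, new_sum=141+(13)=154 <-- matches target
Option C: A[3] -2->1, delta=3, new_sum=141+(3)=144
Option D: A[7] -6->1, delta=7, new_sum=141+(7)=148
Option E: A[1] 50->41, delta=-9, new_sum=141+(-9)=132

Answer: B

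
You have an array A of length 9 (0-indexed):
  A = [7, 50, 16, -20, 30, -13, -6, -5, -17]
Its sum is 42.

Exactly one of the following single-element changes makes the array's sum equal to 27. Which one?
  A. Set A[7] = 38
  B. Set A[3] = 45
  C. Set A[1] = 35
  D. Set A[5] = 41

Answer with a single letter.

Answer: C

Derivation:
Option A: A[7] -5->38, delta=43, new_sum=42+(43)=85
Option B: A[3] -20->45, delta=65, new_sum=42+(65)=107
Option C: A[1] 50->35, delta=-15, new_sum=42+(-15)=27 <-- matches target
Option D: A[5] -13->41, delta=54, new_sum=42+(54)=96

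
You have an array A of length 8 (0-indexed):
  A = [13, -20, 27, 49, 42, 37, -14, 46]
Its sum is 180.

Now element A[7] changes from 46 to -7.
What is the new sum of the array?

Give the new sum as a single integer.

Answer: 127

Derivation:
Old value at index 7: 46
New value at index 7: -7
Delta = -7 - 46 = -53
New sum = old_sum + delta = 180 + (-53) = 127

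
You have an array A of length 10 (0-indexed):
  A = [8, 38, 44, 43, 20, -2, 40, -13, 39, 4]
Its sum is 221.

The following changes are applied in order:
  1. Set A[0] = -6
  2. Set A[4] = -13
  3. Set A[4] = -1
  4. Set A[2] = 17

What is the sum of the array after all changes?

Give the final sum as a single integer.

Answer: 159

Derivation:
Initial sum: 221
Change 1: A[0] 8 -> -6, delta = -14, sum = 207
Change 2: A[4] 20 -> -13, delta = -33, sum = 174
Change 3: A[4] -13 -> -1, delta = 12, sum = 186
Change 4: A[2] 44 -> 17, delta = -27, sum = 159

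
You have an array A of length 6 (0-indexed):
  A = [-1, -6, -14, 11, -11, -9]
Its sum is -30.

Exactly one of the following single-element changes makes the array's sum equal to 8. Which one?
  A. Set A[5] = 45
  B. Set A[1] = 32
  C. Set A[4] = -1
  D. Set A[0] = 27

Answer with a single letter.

Answer: B

Derivation:
Option A: A[5] -9->45, delta=54, new_sum=-30+(54)=24
Option B: A[1] -6->32, delta=38, new_sum=-30+(38)=8 <-- matches target
Option C: A[4] -11->-1, delta=10, new_sum=-30+(10)=-20
Option D: A[0] -1->27, delta=28, new_sum=-30+(28)=-2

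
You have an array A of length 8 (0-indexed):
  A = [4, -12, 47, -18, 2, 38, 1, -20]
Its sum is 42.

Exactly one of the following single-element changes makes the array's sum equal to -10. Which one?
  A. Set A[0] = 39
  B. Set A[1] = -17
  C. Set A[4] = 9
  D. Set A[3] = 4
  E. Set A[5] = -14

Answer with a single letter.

Answer: E

Derivation:
Option A: A[0] 4->39, delta=35, new_sum=42+(35)=77
Option B: A[1] -12->-17, delta=-5, new_sum=42+(-5)=37
Option C: A[4] 2->9, delta=7, new_sum=42+(7)=49
Option D: A[3] -18->4, delta=22, new_sum=42+(22)=64
Option E: A[5] 38->-14, delta=-52, new_sum=42+(-52)=-10 <-- matches target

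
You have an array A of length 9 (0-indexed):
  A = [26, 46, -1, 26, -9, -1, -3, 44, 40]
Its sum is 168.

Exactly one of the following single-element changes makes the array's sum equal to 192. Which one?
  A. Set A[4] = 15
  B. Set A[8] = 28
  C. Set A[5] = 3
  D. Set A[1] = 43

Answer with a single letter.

Option A: A[4] -9->15, delta=24, new_sum=168+(24)=192 <-- matches target
Option B: A[8] 40->28, delta=-12, new_sum=168+(-12)=156
Option C: A[5] -1->3, delta=4, new_sum=168+(4)=172
Option D: A[1] 46->43, delta=-3, new_sum=168+(-3)=165

Answer: A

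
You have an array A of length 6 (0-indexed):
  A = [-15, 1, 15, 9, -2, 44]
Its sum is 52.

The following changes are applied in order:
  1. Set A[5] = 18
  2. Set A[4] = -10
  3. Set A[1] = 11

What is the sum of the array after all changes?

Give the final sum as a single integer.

Answer: 28

Derivation:
Initial sum: 52
Change 1: A[5] 44 -> 18, delta = -26, sum = 26
Change 2: A[4] -2 -> -10, delta = -8, sum = 18
Change 3: A[1] 1 -> 11, delta = 10, sum = 28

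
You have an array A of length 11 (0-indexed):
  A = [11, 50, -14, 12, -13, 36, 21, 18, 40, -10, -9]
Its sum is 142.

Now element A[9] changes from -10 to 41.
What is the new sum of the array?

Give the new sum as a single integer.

Answer: 193

Derivation:
Old value at index 9: -10
New value at index 9: 41
Delta = 41 - -10 = 51
New sum = old_sum + delta = 142 + (51) = 193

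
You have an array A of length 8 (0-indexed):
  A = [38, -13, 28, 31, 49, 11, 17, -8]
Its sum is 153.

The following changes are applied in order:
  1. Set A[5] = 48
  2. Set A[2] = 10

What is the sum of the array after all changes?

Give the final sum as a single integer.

Initial sum: 153
Change 1: A[5] 11 -> 48, delta = 37, sum = 190
Change 2: A[2] 28 -> 10, delta = -18, sum = 172

Answer: 172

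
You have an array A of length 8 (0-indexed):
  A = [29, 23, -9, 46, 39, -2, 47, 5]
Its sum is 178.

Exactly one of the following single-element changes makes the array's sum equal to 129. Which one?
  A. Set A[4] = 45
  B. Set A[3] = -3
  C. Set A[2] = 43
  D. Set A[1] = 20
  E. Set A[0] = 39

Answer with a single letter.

Answer: B

Derivation:
Option A: A[4] 39->45, delta=6, new_sum=178+(6)=184
Option B: A[3] 46->-3, delta=-49, new_sum=178+(-49)=129 <-- matches target
Option C: A[2] -9->43, delta=52, new_sum=178+(52)=230
Option D: A[1] 23->20, delta=-3, new_sum=178+(-3)=175
Option E: A[0] 29->39, delta=10, new_sum=178+(10)=188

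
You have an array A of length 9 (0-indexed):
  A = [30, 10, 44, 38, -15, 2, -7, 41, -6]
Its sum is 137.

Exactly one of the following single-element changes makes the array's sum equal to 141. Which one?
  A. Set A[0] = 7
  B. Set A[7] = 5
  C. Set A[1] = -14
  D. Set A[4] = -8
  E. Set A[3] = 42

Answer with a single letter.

Answer: E

Derivation:
Option A: A[0] 30->7, delta=-23, new_sum=137+(-23)=114
Option B: A[7] 41->5, delta=-36, new_sum=137+(-36)=101
Option C: A[1] 10->-14, delta=-24, new_sum=137+(-24)=113
Option D: A[4] -15->-8, delta=7, new_sum=137+(7)=144
Option E: A[3] 38->42, delta=4, new_sum=137+(4)=141 <-- matches target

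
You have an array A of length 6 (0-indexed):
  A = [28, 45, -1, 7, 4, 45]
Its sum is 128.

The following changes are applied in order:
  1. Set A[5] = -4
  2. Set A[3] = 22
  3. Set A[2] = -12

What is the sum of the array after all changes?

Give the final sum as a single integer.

Answer: 83

Derivation:
Initial sum: 128
Change 1: A[5] 45 -> -4, delta = -49, sum = 79
Change 2: A[3] 7 -> 22, delta = 15, sum = 94
Change 3: A[2] -1 -> -12, delta = -11, sum = 83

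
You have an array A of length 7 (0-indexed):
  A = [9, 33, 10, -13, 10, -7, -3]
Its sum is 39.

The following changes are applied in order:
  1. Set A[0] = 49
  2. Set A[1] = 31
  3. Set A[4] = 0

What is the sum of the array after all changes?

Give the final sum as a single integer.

Initial sum: 39
Change 1: A[0] 9 -> 49, delta = 40, sum = 79
Change 2: A[1] 33 -> 31, delta = -2, sum = 77
Change 3: A[4] 10 -> 0, delta = -10, sum = 67

Answer: 67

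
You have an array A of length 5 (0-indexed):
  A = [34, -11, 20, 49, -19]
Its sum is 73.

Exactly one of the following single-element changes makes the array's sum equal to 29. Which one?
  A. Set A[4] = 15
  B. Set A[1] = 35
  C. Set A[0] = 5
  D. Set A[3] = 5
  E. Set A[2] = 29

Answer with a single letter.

Option A: A[4] -19->15, delta=34, new_sum=73+(34)=107
Option B: A[1] -11->35, delta=46, new_sum=73+(46)=119
Option C: A[0] 34->5, delta=-29, new_sum=73+(-29)=44
Option D: A[3] 49->5, delta=-44, new_sum=73+(-44)=29 <-- matches target
Option E: A[2] 20->29, delta=9, new_sum=73+(9)=82

Answer: D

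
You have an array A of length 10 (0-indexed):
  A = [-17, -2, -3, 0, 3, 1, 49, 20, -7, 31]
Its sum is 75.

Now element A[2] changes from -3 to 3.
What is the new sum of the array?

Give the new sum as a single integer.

Answer: 81

Derivation:
Old value at index 2: -3
New value at index 2: 3
Delta = 3 - -3 = 6
New sum = old_sum + delta = 75 + (6) = 81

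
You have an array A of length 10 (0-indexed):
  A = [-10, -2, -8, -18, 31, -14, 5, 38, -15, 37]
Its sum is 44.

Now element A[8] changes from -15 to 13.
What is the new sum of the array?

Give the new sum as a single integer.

Old value at index 8: -15
New value at index 8: 13
Delta = 13 - -15 = 28
New sum = old_sum + delta = 44 + (28) = 72

Answer: 72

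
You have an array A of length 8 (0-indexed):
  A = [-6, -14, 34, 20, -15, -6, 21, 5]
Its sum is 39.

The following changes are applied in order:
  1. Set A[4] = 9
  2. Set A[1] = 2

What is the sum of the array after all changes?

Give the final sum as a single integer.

Answer: 79

Derivation:
Initial sum: 39
Change 1: A[4] -15 -> 9, delta = 24, sum = 63
Change 2: A[1] -14 -> 2, delta = 16, sum = 79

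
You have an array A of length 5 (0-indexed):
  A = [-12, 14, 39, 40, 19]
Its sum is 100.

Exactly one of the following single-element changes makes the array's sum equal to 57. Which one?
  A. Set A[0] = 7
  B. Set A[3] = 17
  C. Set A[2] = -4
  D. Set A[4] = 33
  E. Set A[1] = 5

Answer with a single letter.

Answer: C

Derivation:
Option A: A[0] -12->7, delta=19, new_sum=100+(19)=119
Option B: A[3] 40->17, delta=-23, new_sum=100+(-23)=77
Option C: A[2] 39->-4, delta=-43, new_sum=100+(-43)=57 <-- matches target
Option D: A[4] 19->33, delta=14, new_sum=100+(14)=114
Option E: A[1] 14->5, delta=-9, new_sum=100+(-9)=91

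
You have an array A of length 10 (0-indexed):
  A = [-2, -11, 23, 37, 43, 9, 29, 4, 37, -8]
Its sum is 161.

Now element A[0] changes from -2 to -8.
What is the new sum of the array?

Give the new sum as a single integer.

Answer: 155

Derivation:
Old value at index 0: -2
New value at index 0: -8
Delta = -8 - -2 = -6
New sum = old_sum + delta = 161 + (-6) = 155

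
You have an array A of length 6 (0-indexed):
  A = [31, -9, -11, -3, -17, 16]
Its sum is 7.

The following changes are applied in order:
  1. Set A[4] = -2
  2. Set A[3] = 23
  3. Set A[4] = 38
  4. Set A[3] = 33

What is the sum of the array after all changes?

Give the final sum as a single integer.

Initial sum: 7
Change 1: A[4] -17 -> -2, delta = 15, sum = 22
Change 2: A[3] -3 -> 23, delta = 26, sum = 48
Change 3: A[4] -2 -> 38, delta = 40, sum = 88
Change 4: A[3] 23 -> 33, delta = 10, sum = 98

Answer: 98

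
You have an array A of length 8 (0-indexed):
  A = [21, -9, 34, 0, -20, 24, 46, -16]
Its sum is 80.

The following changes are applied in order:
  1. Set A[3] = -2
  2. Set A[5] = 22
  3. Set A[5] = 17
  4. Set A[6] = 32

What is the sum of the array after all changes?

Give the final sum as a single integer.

Answer: 57

Derivation:
Initial sum: 80
Change 1: A[3] 0 -> -2, delta = -2, sum = 78
Change 2: A[5] 24 -> 22, delta = -2, sum = 76
Change 3: A[5] 22 -> 17, delta = -5, sum = 71
Change 4: A[6] 46 -> 32, delta = -14, sum = 57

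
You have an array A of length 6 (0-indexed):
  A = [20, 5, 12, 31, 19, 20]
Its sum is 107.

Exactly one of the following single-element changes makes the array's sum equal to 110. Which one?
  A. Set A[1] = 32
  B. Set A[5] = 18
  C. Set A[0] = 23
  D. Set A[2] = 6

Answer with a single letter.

Answer: C

Derivation:
Option A: A[1] 5->32, delta=27, new_sum=107+(27)=134
Option B: A[5] 20->18, delta=-2, new_sum=107+(-2)=105
Option C: A[0] 20->23, delta=3, new_sum=107+(3)=110 <-- matches target
Option D: A[2] 12->6, delta=-6, new_sum=107+(-6)=101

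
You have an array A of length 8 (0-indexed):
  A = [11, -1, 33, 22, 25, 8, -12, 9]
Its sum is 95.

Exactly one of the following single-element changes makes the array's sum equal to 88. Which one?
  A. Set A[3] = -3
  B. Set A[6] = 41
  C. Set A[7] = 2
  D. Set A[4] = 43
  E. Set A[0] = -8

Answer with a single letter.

Option A: A[3] 22->-3, delta=-25, new_sum=95+(-25)=70
Option B: A[6] -12->41, delta=53, new_sum=95+(53)=148
Option C: A[7] 9->2, delta=-7, new_sum=95+(-7)=88 <-- matches target
Option D: A[4] 25->43, delta=18, new_sum=95+(18)=113
Option E: A[0] 11->-8, delta=-19, new_sum=95+(-19)=76

Answer: C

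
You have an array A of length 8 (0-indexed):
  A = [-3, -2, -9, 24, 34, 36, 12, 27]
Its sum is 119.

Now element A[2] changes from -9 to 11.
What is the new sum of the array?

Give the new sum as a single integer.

Answer: 139

Derivation:
Old value at index 2: -9
New value at index 2: 11
Delta = 11 - -9 = 20
New sum = old_sum + delta = 119 + (20) = 139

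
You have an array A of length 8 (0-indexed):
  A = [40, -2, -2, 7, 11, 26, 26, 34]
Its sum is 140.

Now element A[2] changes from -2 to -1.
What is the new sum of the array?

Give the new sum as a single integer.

Answer: 141

Derivation:
Old value at index 2: -2
New value at index 2: -1
Delta = -1 - -2 = 1
New sum = old_sum + delta = 140 + (1) = 141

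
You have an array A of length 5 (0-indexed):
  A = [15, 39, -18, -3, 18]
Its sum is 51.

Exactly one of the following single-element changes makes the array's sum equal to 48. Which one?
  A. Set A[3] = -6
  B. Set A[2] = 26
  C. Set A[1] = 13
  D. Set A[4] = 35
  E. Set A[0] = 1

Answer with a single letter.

Answer: A

Derivation:
Option A: A[3] -3->-6, delta=-3, new_sum=51+(-3)=48 <-- matches target
Option B: A[2] -18->26, delta=44, new_sum=51+(44)=95
Option C: A[1] 39->13, delta=-26, new_sum=51+(-26)=25
Option D: A[4] 18->35, delta=17, new_sum=51+(17)=68
Option E: A[0] 15->1, delta=-14, new_sum=51+(-14)=37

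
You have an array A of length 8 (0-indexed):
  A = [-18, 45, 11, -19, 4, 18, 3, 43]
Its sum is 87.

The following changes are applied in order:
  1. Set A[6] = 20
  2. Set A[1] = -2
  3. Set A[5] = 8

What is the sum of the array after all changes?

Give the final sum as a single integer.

Answer: 47

Derivation:
Initial sum: 87
Change 1: A[6] 3 -> 20, delta = 17, sum = 104
Change 2: A[1] 45 -> -2, delta = -47, sum = 57
Change 3: A[5] 18 -> 8, delta = -10, sum = 47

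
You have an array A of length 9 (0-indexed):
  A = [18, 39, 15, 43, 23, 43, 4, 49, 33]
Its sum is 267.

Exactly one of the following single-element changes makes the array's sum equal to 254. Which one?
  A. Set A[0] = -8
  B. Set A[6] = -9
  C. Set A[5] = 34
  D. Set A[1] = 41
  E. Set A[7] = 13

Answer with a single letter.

Answer: B

Derivation:
Option A: A[0] 18->-8, delta=-26, new_sum=267+(-26)=241
Option B: A[6] 4->-9, delta=-13, new_sum=267+(-13)=254 <-- matches target
Option C: A[5] 43->34, delta=-9, new_sum=267+(-9)=258
Option D: A[1] 39->41, delta=2, new_sum=267+(2)=269
Option E: A[7] 49->13, delta=-36, new_sum=267+(-36)=231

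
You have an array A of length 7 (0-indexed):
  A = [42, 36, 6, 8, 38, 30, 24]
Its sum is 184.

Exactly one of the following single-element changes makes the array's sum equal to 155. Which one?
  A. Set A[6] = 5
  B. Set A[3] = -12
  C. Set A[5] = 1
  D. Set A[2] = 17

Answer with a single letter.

Option A: A[6] 24->5, delta=-19, new_sum=184+(-19)=165
Option B: A[3] 8->-12, delta=-20, new_sum=184+(-20)=164
Option C: A[5] 30->1, delta=-29, new_sum=184+(-29)=155 <-- matches target
Option D: A[2] 6->17, delta=11, new_sum=184+(11)=195

Answer: C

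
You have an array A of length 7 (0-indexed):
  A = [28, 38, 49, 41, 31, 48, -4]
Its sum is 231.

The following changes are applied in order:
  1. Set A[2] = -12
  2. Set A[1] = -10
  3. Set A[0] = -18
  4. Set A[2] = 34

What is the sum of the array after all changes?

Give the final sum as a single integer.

Answer: 122

Derivation:
Initial sum: 231
Change 1: A[2] 49 -> -12, delta = -61, sum = 170
Change 2: A[1] 38 -> -10, delta = -48, sum = 122
Change 3: A[0] 28 -> -18, delta = -46, sum = 76
Change 4: A[2] -12 -> 34, delta = 46, sum = 122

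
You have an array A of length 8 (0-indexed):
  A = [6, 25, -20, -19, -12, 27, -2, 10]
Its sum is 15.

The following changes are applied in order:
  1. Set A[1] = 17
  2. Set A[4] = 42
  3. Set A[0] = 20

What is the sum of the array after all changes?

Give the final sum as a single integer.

Answer: 75

Derivation:
Initial sum: 15
Change 1: A[1] 25 -> 17, delta = -8, sum = 7
Change 2: A[4] -12 -> 42, delta = 54, sum = 61
Change 3: A[0] 6 -> 20, delta = 14, sum = 75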